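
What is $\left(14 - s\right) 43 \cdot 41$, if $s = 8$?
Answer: $10578$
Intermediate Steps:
$\left(14 - s\right) 43 \cdot 41 = \left(14 - 8\right) 43 \cdot 41 = 6 \cdot 43 \cdot 41 = 258 \cdot 41 = 10578$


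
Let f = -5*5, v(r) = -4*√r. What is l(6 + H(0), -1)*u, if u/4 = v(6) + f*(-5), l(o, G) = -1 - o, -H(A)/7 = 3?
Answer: 7000 - 224*√6 ≈ 6451.3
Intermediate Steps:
f = -25
H(A) = -21 (H(A) = -7*3 = -21)
u = 500 - 16*√6 (u = 4*(-4*√6 - 25*(-5)) = 4*(-4*√6 + 125) = 4*(125 - 4*√6) = 500 - 16*√6 ≈ 460.81)
l(6 + H(0), -1)*u = (-1 - (6 - 21))*(500 - 16*√6) = (-1 - 1*(-15))*(500 - 16*√6) = (-1 + 15)*(500 - 16*√6) = 14*(500 - 16*√6) = 7000 - 224*√6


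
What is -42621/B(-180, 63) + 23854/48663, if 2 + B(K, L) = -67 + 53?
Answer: 2074447387/778608 ≈ 2664.3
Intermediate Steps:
B(K, L) = -16 (B(K, L) = -2 + (-67 + 53) = -2 - 14 = -16)
-42621/B(-180, 63) + 23854/48663 = -42621/(-16) + 23854/48663 = -42621*(-1/16) + 23854*(1/48663) = 42621/16 + 23854/48663 = 2074447387/778608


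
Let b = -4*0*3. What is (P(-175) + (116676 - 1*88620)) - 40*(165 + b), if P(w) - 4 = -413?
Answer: 21047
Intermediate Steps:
P(w) = -409 (P(w) = 4 - 413 = -409)
b = 0 (b = 0*3 = 0)
(P(-175) + (116676 - 1*88620)) - 40*(165 + b) = (-409 + (116676 - 1*88620)) - 40*(165 + 0) = (-409 + (116676 - 88620)) - 40*165 = (-409 + 28056) - 6600 = 27647 - 6600 = 21047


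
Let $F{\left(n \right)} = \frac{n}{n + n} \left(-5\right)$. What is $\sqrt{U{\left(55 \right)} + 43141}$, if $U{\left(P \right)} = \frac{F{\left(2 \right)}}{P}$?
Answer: $\frac{\sqrt{20880222}}{22} \approx 207.7$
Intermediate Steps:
$F{\left(n \right)} = - \frac{5}{2}$ ($F{\left(n \right)} = \frac{n}{2 n} \left(-5\right) = n \frac{1}{2 n} \left(-5\right) = \frac{1}{2} \left(-5\right) = - \frac{5}{2}$)
$U{\left(P \right)} = - \frac{5}{2 P}$
$\sqrt{U{\left(55 \right)} + 43141} = \sqrt{- \frac{5}{2 \cdot 55} + 43141} = \sqrt{\left(- \frac{5}{2}\right) \frac{1}{55} + 43141} = \sqrt{- \frac{1}{22} + 43141} = \sqrt{\frac{949101}{22}} = \frac{\sqrt{20880222}}{22}$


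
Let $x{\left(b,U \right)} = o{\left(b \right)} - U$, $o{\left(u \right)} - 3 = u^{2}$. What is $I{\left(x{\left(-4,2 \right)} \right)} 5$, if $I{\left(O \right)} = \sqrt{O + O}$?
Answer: $5 \sqrt{34} \approx 29.155$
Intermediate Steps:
$o{\left(u \right)} = 3 + u^{2}$
$x{\left(b,U \right)} = 3 + b^{2} - U$ ($x{\left(b,U \right)} = \left(3 + b^{2}\right) - U = 3 + b^{2} - U$)
$I{\left(O \right)} = \sqrt{2} \sqrt{O}$ ($I{\left(O \right)} = \sqrt{2 O} = \sqrt{2} \sqrt{O}$)
$I{\left(x{\left(-4,2 \right)} \right)} 5 = \sqrt{2} \sqrt{3 + \left(-4\right)^{2} - 2} \cdot 5 = \sqrt{2} \sqrt{3 + 16 - 2} \cdot 5 = \sqrt{2} \sqrt{17} \cdot 5 = \sqrt{34} \cdot 5 = 5 \sqrt{34}$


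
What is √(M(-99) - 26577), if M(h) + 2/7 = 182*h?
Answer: I*√2185169/7 ≈ 211.18*I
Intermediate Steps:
M(h) = -2/7 + 182*h
√(M(-99) - 26577) = √((-2/7 + 182*(-99)) - 26577) = √((-2/7 - 18018) - 26577) = √(-126128/7 - 26577) = √(-312167/7) = I*√2185169/7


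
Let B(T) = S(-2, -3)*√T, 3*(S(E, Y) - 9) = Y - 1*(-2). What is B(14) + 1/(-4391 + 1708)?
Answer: -1/2683 + 26*√14/3 ≈ 32.427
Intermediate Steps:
S(E, Y) = 29/3 + Y/3 (S(E, Y) = 9 + (Y - 1*(-2))/3 = 9 + (Y + 2)/3 = 9 + (2 + Y)/3 = 9 + (⅔ + Y/3) = 29/3 + Y/3)
B(T) = 26*√T/3 (B(T) = (29/3 + (⅓)*(-3))*√T = (29/3 - 1)*√T = 26*√T/3)
B(14) + 1/(-4391 + 1708) = 26*√14/3 + 1/(-4391 + 1708) = 26*√14/3 + 1/(-2683) = 26*√14/3 - 1/2683 = -1/2683 + 26*√14/3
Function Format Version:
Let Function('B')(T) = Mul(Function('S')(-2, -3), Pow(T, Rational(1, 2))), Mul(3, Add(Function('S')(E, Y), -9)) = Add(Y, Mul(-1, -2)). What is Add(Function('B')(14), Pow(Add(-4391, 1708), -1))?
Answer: Add(Rational(-1, 2683), Mul(Rational(26, 3), Pow(14, Rational(1, 2)))) ≈ 32.427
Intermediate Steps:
Function('S')(E, Y) = Add(Rational(29, 3), Mul(Rational(1, 3), Y)) (Function('S')(E, Y) = Add(9, Mul(Rational(1, 3), Add(Y, Mul(-1, -2)))) = Add(9, Mul(Rational(1, 3), Add(Y, 2))) = Add(9, Mul(Rational(1, 3), Add(2, Y))) = Add(9, Add(Rational(2, 3), Mul(Rational(1, 3), Y))) = Add(Rational(29, 3), Mul(Rational(1, 3), Y)))
Function('B')(T) = Mul(Rational(26, 3), Pow(T, Rational(1, 2))) (Function('B')(T) = Mul(Add(Rational(29, 3), Mul(Rational(1, 3), -3)), Pow(T, Rational(1, 2))) = Mul(Add(Rational(29, 3), -1), Pow(T, Rational(1, 2))) = Mul(Rational(26, 3), Pow(T, Rational(1, 2))))
Add(Function('B')(14), Pow(Add(-4391, 1708), -1)) = Add(Mul(Rational(26, 3), Pow(14, Rational(1, 2))), Pow(Add(-4391, 1708), -1)) = Add(Mul(Rational(26, 3), Pow(14, Rational(1, 2))), Pow(-2683, -1)) = Add(Mul(Rational(26, 3), Pow(14, Rational(1, 2))), Rational(-1, 2683)) = Add(Rational(-1, 2683), Mul(Rational(26, 3), Pow(14, Rational(1, 2))))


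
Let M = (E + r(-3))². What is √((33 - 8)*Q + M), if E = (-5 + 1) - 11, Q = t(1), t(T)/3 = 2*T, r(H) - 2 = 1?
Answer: 7*√6 ≈ 17.146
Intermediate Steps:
r(H) = 3 (r(H) = 2 + 1 = 3)
t(T) = 6*T (t(T) = 3*(2*T) = 6*T)
Q = 6 (Q = 6*1 = 6)
E = -15 (E = -4 - 11 = -15)
M = 144 (M = (-15 + 3)² = (-12)² = 144)
√((33 - 8)*Q + M) = √((33 - 8)*6 + 144) = √(25*6 + 144) = √(150 + 144) = √294 = 7*√6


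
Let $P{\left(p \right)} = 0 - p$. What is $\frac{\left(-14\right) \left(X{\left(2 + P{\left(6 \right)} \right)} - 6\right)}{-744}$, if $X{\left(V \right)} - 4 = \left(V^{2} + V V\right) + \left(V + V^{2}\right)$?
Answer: $\frac{49}{62} \approx 0.79032$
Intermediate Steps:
$P{\left(p \right)} = - p$
$X{\left(V \right)} = 4 + V + 3 V^{2}$ ($X{\left(V \right)} = 4 + \left(\left(V^{2} + V V\right) + \left(V + V^{2}\right)\right) = 4 + \left(\left(V^{2} + V^{2}\right) + \left(V + V^{2}\right)\right) = 4 + \left(2 V^{2} + \left(V + V^{2}\right)\right) = 4 + \left(V + 3 V^{2}\right) = 4 + V + 3 V^{2}$)
$\frac{\left(-14\right) \left(X{\left(2 + P{\left(6 \right)} \right)} - 6\right)}{-744} = \frac{\left(-14\right) \left(\left(4 + \left(2 - 6\right) + 3 \left(2 - 6\right)^{2}\right) - 6\right)}{-744} = - 14 \left(\left(4 + \left(2 - 6\right) + 3 \left(2 - 6\right)^{2}\right) - 6\right) \left(- \frac{1}{744}\right) = - 14 \left(\left(4 - 4 + 3 \left(-4\right)^{2}\right) - 6\right) \left(- \frac{1}{744}\right) = - 14 \left(\left(4 - 4 + 3 \cdot 16\right) - 6\right) \left(- \frac{1}{744}\right) = - 14 \left(\left(4 - 4 + 48\right) - 6\right) \left(- \frac{1}{744}\right) = - 14 \left(48 - 6\right) \left(- \frac{1}{744}\right) = \left(-14\right) 42 \left(- \frac{1}{744}\right) = \left(-588\right) \left(- \frac{1}{744}\right) = \frac{49}{62}$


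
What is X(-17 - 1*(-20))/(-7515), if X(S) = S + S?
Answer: -2/2505 ≈ -0.00079840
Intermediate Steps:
X(S) = 2*S
X(-17 - 1*(-20))/(-7515) = (2*(-17 - 1*(-20)))/(-7515) = (2*(-17 + 20))*(-1/7515) = (2*3)*(-1/7515) = 6*(-1/7515) = -2/2505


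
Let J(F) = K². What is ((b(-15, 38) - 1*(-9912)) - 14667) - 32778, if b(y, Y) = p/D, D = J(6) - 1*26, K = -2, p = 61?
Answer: -825787/22 ≈ -37536.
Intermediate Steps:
J(F) = 4 (J(F) = (-2)² = 4)
D = -22 (D = 4 - 1*26 = 4 - 26 = -22)
b(y, Y) = -61/22 (b(y, Y) = 61/(-22) = 61*(-1/22) = -61/22)
((b(-15, 38) - 1*(-9912)) - 14667) - 32778 = ((-61/22 - 1*(-9912)) - 14667) - 32778 = ((-61/22 + 9912) - 14667) - 32778 = (218003/22 - 14667) - 32778 = -104671/22 - 32778 = -825787/22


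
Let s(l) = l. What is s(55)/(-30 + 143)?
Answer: 55/113 ≈ 0.48673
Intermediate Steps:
s(55)/(-30 + 143) = 55/(-30 + 143) = 55/113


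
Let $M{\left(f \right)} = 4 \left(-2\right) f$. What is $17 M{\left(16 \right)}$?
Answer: $-2176$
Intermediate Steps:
$M{\left(f \right)} = - 8 f$
$17 M{\left(16 \right)} = 17 \left(\left(-8\right) 16\right) = 17 \left(-128\right) = -2176$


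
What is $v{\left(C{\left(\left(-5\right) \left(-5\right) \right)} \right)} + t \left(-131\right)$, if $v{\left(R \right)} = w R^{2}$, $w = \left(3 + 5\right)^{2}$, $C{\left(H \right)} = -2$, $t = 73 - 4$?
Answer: $-8783$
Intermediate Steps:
$t = 69$ ($t = 73 - 4 = 69$)
$w = 64$ ($w = 8^{2} = 64$)
$v{\left(R \right)} = 64 R^{2}$
$v{\left(C{\left(\left(-5\right) \left(-5\right) \right)} \right)} + t \left(-131\right) = 64 \left(-2\right)^{2} + 69 \left(-131\right) = 64 \cdot 4 - 9039 = 256 - 9039 = -8783$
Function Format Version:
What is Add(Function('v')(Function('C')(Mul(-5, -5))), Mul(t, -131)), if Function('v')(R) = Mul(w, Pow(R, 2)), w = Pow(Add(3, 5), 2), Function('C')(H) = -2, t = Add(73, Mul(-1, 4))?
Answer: -8783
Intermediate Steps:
t = 69 (t = Add(73, -4) = 69)
w = 64 (w = Pow(8, 2) = 64)
Function('v')(R) = Mul(64, Pow(R, 2))
Add(Function('v')(Function('C')(Mul(-5, -5))), Mul(t, -131)) = Add(Mul(64, Pow(-2, 2)), Mul(69, -131)) = Add(Mul(64, 4), -9039) = Add(256, -9039) = -8783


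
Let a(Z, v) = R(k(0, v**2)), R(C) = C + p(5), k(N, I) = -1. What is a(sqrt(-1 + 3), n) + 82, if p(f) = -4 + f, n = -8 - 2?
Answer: 82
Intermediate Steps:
n = -10
R(C) = 1 + C (R(C) = C + (-4 + 5) = C + 1 = 1 + C)
a(Z, v) = 0 (a(Z, v) = 1 - 1 = 0)
a(sqrt(-1 + 3), n) + 82 = 0 + 82 = 82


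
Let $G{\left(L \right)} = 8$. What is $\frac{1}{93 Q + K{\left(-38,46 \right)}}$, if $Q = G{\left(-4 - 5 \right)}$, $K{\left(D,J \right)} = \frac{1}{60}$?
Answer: $\frac{60}{44641} \approx 0.0013441$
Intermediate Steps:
$K{\left(D,J \right)} = \frac{1}{60}$
$Q = 8$
$\frac{1}{93 Q + K{\left(-38,46 \right)}} = \frac{1}{93 \cdot 8 + \frac{1}{60}} = \frac{1}{744 + \frac{1}{60}} = \frac{1}{\frac{44641}{60}} = \frac{60}{44641}$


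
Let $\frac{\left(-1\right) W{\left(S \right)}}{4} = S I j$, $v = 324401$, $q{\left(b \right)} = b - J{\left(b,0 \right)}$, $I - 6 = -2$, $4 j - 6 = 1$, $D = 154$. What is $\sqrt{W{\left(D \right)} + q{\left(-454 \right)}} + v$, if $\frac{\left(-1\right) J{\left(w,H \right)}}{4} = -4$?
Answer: $324401 + i \sqrt{4782} \approx 3.244 \cdot 10^{5} + 69.152 i$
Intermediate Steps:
$j = \frac{7}{4}$ ($j = \frac{3}{2} + \frac{1}{4} \cdot 1 = \frac{3}{2} + \frac{1}{4} = \frac{7}{4} \approx 1.75$)
$J{\left(w,H \right)} = 16$ ($J{\left(w,H \right)} = \left(-4\right) \left(-4\right) = 16$)
$I = 4$ ($I = 6 - 2 = 4$)
$q{\left(b \right)} = -16 + b$ ($q{\left(b \right)} = b - 16 = -16 + b$)
$W{\left(S \right)} = - 28 S$ ($W{\left(S \right)} = - 4 S 4 \cdot \frac{7}{4} = - 4 \cdot 4 S \frac{7}{4} = - 4 \cdot 7 S = - 28 S$)
$\sqrt{W{\left(D \right)} + q{\left(-454 \right)}} + v = \sqrt{\left(-28\right) 154 - 470} + 324401 = \sqrt{-4312 - 470} + 324401 = \sqrt{-4782} + 324401 = i \sqrt{4782} + 324401 = 324401 + i \sqrt{4782}$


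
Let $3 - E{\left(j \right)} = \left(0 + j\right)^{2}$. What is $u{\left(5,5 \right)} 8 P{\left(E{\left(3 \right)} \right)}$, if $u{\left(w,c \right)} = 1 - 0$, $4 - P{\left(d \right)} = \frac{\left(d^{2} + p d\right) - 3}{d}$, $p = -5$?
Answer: $116$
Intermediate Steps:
$E{\left(j \right)} = 3 - j^{2}$ ($E{\left(j \right)} = 3 - \left(0 + j\right)^{2} = 3 - j^{2}$)
$P{\left(d \right)} = 4 - \frac{-3 + d^{2} - 5 d}{d}$ ($P{\left(d \right)} = 4 - \frac{\left(d^{2} - 5 d\right) - 3}{d} = 4 - \frac{-3 + d^{2} - 5 d}{d}$)
$u{\left(w,c \right)} = 1$ ($u{\left(w,c \right)} = 1 + 0 = 1$)
$u{\left(5,5 \right)} 8 P{\left(E{\left(3 \right)} \right)} = 1 \cdot 8 \left(9 - \left(3 - 3^{2}\right) + \frac{3}{3 - 3^{2}}\right) = 8 \left(9 - \left(3 - 9\right) + \frac{3}{3 - 9}\right) = 8 \left(9 - -6 + \frac{3}{-6}\right) = 8 \left(9 + 6 + 3 \left(- \frac{1}{6}\right)\right) = 8 \left(9 + 6 - \frac{1}{2}\right) = 8 \cdot \frac{29}{2} = 116$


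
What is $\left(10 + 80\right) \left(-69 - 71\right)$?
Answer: $-12600$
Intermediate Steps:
$\left(10 + 80\right) \left(-69 - 71\right) = 90 \left(-140\right) = -12600$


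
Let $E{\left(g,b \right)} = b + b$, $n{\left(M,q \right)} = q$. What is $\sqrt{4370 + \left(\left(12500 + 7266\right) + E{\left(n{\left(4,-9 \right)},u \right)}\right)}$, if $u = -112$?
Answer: $14 \sqrt{122} \approx 154.64$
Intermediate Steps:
$E{\left(g,b \right)} = 2 b$
$\sqrt{4370 + \left(\left(12500 + 7266\right) + E{\left(n{\left(4,-9 \right)},u \right)}\right)} = \sqrt{4370 + \left(\left(12500 + 7266\right) + 2 \left(-112\right)\right)} = \sqrt{4370 + \left(19766 - 224\right)} = \sqrt{4370 + 19542} = \sqrt{23912} = 14 \sqrt{122}$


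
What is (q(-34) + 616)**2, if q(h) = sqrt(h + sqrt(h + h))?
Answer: (616 + sqrt(2)*sqrt(-17 + I*sqrt(17)))**2 ≈ 3.8029e+5 + 7244.0*I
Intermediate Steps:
q(h) = sqrt(h + sqrt(2)*sqrt(h)) (q(h) = sqrt(h + sqrt(2*h)) = sqrt(h + sqrt(2)*sqrt(h)))
(q(-34) + 616)**2 = (sqrt(-34 + sqrt(2)*sqrt(-34)) + 616)**2 = (sqrt(-34 + sqrt(2)*(I*sqrt(34))) + 616)**2 = (sqrt(-34 + 2*I*sqrt(17)) + 616)**2 = (616 + sqrt(-34 + 2*I*sqrt(17)))**2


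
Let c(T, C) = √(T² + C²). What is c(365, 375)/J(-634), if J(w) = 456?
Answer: 5*√10954/456 ≈ 1.1476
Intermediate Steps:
c(T, C) = √(C² + T²)
c(365, 375)/J(-634) = √(375² + 365²)/456 = √(140625 + 133225)*(1/456) = √273850*(1/456) = (5*√10954)*(1/456) = 5*√10954/456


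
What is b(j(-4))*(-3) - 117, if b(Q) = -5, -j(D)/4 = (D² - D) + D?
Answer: -102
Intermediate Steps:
j(D) = -4*D² (j(D) = -4*((D² - D) + D) = -4*D²)
b(j(-4))*(-3) - 117 = -5*(-3) - 117 = 15 - 117 = -102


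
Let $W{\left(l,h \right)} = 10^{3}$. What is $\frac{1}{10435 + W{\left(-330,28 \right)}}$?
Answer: $\frac{1}{11435} \approx 8.7451 \cdot 10^{-5}$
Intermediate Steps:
$W{\left(l,h \right)} = 1000$
$\frac{1}{10435 + W{\left(-330,28 \right)}} = \frac{1}{10435 + 1000} = \frac{1}{11435}$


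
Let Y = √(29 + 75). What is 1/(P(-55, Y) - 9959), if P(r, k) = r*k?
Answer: -9959/98867081 + 110*√26/98867081 ≈ -9.5058e-5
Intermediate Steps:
Y = 2*√26 (Y = √104 = 2*√26 ≈ 10.198)
P(r, k) = k*r
1/(P(-55, Y) - 9959) = 1/((2*√26)*(-55) - 9959) = 1/(-110*√26 - 9959) = 1/(-9959 - 110*√26)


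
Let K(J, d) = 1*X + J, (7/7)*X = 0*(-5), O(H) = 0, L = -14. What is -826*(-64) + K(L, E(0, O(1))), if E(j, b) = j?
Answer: 52850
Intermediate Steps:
X = 0 (X = 0*(-5) = 0)
K(J, d) = J (K(J, d) = 1*0 + J = 0 + J = J)
-826*(-64) + K(L, E(0, O(1))) = -826*(-64) - 14 = 52864 - 14 = 52850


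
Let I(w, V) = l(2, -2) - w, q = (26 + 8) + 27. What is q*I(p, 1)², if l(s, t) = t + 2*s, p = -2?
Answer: 976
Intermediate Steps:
q = 61 (q = 34 + 27 = 61)
I(w, V) = 2 - w (I(w, V) = (-2 + 2*2) - w = (-2 + 4) - w = 2 - w)
q*I(p, 1)² = 61*(2 - 1*(-2))² = 61*(2 + 2)² = 61*4² = 61*16 = 976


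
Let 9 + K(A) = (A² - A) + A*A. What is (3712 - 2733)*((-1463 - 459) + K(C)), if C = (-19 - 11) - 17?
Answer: 2480786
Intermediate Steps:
C = -47 (C = -30 - 17 = -47)
K(A) = -9 - A + 2*A² (K(A) = -9 + ((A² - A) + A*A) = -9 + ((A² - A) + A²) = -9 + (-A + 2*A²) = -9 - A + 2*A²)
(3712 - 2733)*((-1463 - 459) + K(C)) = (3712 - 2733)*((-1463 - 459) + (-9 - 1*(-47) + 2*(-47)²)) = 979*(-1922 + (-9 + 47 + 2*2209)) = 979*(-1922 + (-9 + 47 + 4418)) = 979*(-1922 + 4456) = 979*2534 = 2480786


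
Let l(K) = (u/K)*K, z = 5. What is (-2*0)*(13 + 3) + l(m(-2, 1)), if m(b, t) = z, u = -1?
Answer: -1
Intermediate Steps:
m(b, t) = 5
l(K) = -1 (l(K) = (-1/K)*K = -1)
(-2*0)*(13 + 3) + l(m(-2, 1)) = (-2*0)*(13 + 3) - 1 = 0*16 - 1 = 0 - 1 = -1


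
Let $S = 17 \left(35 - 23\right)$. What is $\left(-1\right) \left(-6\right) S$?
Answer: $1224$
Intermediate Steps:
$S = 204$ ($S = 17 \cdot 12 = 204$)
$\left(-1\right) \left(-6\right) S = \left(-1\right) \left(-6\right) 204 = 6 \cdot 204 = 1224$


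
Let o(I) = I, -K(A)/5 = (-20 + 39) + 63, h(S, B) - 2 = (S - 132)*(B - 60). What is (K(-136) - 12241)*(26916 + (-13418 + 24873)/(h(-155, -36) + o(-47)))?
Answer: -3122224069139/9169 ≈ -3.4052e+8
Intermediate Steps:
h(S, B) = 2 + (-132 + S)*(-60 + B) (h(S, B) = 2 + (S - 132)*(B - 60) = 2 + (-132 + S)*(-60 + B))
K(A) = -410 (K(A) = -5*((-20 + 39) + 63) = -5*(19 + 63) = -5*82 = -410)
(K(-136) - 12241)*(26916 + (-13418 + 24873)/(h(-155, -36) + o(-47))) = (-410 - 12241)*(26916 + (-13418 + 24873)/((7922 - 132*(-36) - 60*(-155) - 36*(-155)) - 47)) = -12651*(26916 + 11455/((7922 + 4752 + 9300 + 5580) - 47)) = -12651*(26916 + 11455/(27554 - 47)) = -12651*(26916 + 11455/27507) = -12651*740389867/27507 = -3122224069139/9169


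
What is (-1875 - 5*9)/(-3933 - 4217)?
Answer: 192/815 ≈ 0.23558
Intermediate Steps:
(-1875 - 5*9)/(-3933 - 4217) = (-1875 - 45)/(-8150) = -1920*(-1/8150) = 192/815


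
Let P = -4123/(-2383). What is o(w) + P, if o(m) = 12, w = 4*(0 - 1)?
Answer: 32719/2383 ≈ 13.730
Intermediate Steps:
w = -4 (w = 4*(-1) = -4)
P = 4123/2383 (P = -4123*(-1/2383) = 4123/2383 ≈ 1.7302)
o(w) + P = 12 + 4123/2383 = 32719/2383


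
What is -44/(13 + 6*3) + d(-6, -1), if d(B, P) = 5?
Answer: 111/31 ≈ 3.5806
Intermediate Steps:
-44/(13 + 6*3) + d(-6, -1) = -44/(13 + 6*3) + 5 = -44/(13 + 18) + 5 = -44/31 + 5 = 111/31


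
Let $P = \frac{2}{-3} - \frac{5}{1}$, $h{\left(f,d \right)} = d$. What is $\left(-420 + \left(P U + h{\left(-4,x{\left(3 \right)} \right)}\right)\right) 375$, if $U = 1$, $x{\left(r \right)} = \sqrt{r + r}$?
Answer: $-159625 + 375 \sqrt{6} \approx -1.5871 \cdot 10^{5}$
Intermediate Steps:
$x{\left(r \right)} = \sqrt{2} \sqrt{r}$ ($x{\left(r \right)} = \sqrt{2 r} = \sqrt{2} \sqrt{r}$)
$P = - \frac{17}{3}$ ($P = 2 \left(- \frac{1}{3}\right) - 5 = - \frac{2}{3} - 5 = - \frac{17}{3} \approx -5.6667$)
$\left(-420 + \left(P U + h{\left(-4,x{\left(3 \right)} \right)}\right)\right) 375 = \left(-420 - \left(\frac{17}{3} - \sqrt{2} \sqrt{3}\right)\right) 375 = \left(-420 - \left(\frac{17}{3} - \sqrt{6}\right)\right) 375 = \left(- \frac{1277}{3} + \sqrt{6}\right) 375 = -159625 + 375 \sqrt{6}$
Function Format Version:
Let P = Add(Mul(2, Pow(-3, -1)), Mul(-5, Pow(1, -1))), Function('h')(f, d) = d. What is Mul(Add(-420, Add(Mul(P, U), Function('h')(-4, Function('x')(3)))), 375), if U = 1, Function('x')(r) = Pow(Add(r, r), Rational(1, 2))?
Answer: Add(-159625, Mul(375, Pow(6, Rational(1, 2)))) ≈ -1.5871e+5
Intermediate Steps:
Function('x')(r) = Mul(Pow(2, Rational(1, 2)), Pow(r, Rational(1, 2))) (Function('x')(r) = Pow(Mul(2, r), Rational(1, 2)) = Mul(Pow(2, Rational(1, 2)), Pow(r, Rational(1, 2))))
P = Rational(-17, 3) (P = Add(Mul(2, Rational(-1, 3)), Mul(-5, 1)) = Add(Rational(-2, 3), -5) = Rational(-17, 3) ≈ -5.6667)
Mul(Add(-420, Add(Mul(P, U), Function('h')(-4, Function('x')(3)))), 375) = Mul(Add(-420, Add(Mul(Rational(-17, 3), 1), Mul(Pow(2, Rational(1, 2)), Pow(3, Rational(1, 2))))), 375) = Mul(Add(-420, Add(Rational(-17, 3), Pow(6, Rational(1, 2)))), 375) = Mul(Add(Rational(-1277, 3), Pow(6, Rational(1, 2))), 375) = Add(-159625, Mul(375, Pow(6, Rational(1, 2))))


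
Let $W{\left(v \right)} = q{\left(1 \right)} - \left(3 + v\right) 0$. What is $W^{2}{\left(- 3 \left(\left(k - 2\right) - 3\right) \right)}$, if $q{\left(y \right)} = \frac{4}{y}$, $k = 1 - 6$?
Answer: $16$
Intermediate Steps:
$k = -5$ ($k = 1 - 6 = -5$)
$W{\left(v \right)} = 4$ ($W{\left(v \right)} = \frac{4}{1} - \left(3 + v\right) 0 = 4 \cdot 1 - 0 = 4 + 0 = 4$)
$W^{2}{\left(- 3 \left(\left(k - 2\right) - 3\right) \right)} = 4^{2} = 16$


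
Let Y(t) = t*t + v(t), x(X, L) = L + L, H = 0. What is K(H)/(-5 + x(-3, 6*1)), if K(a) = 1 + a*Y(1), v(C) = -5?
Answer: ⅐ ≈ 0.14286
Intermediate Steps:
x(X, L) = 2*L
Y(t) = -5 + t² (Y(t) = t*t - 5 = t² - 5 = -5 + t²)
K(a) = 1 - 4*a (K(a) = 1 + a*(-5 + 1²) = 1 + a*(-5 + 1) = 1 + a*(-4) = 1 - 4*a)
K(H)/(-5 + x(-3, 6*1)) = (1 - 4*0)/(-5 + 2*(6*1)) = (1 + 0)/(-5 + 2*6) = 1/(-5 + 12) = 1/7 = 1*(⅐) = ⅐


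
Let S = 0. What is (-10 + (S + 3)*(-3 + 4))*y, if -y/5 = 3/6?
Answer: 35/2 ≈ 17.500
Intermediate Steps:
y = -5/2 (y = -15/6 = -5*½ = -5/2 ≈ -2.5000)
(-10 + (S + 3)*(-3 + 4))*y = (-10 + (0 + 3)*(-3 + 4))*(-5/2) = (-10 + 3*1)*(-5/2) = (-10 + 3)*(-5/2) = -7*(-5/2) = 35/2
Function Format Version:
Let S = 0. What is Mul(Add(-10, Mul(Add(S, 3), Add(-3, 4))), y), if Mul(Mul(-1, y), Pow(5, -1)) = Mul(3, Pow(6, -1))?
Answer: Rational(35, 2) ≈ 17.500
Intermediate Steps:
y = Rational(-5, 2) (y = Mul(-5, Mul(3, Pow(6, -1))) = Mul(-5, Mul(3, Rational(1, 6))) = Mul(-5, Rational(1, 2)) = Rational(-5, 2) ≈ -2.5000)
Mul(Add(-10, Mul(Add(S, 3), Add(-3, 4))), y) = Mul(Add(-10, Mul(Add(0, 3), Add(-3, 4))), Rational(-5, 2)) = Mul(Add(-10, Mul(3, 1)), Rational(-5, 2)) = Mul(Add(-10, 3), Rational(-5, 2)) = Mul(-7, Rational(-5, 2)) = Rational(35, 2)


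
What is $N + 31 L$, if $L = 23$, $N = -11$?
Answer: $702$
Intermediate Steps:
$N + 31 L = -11 + 31 \cdot 23 = -11 + 713 = 702$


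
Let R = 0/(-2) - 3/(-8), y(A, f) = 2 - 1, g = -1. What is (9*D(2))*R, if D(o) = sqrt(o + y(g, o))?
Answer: 27*sqrt(3)/8 ≈ 5.8457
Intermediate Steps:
y(A, f) = 1
D(o) = sqrt(1 + o) (D(o) = sqrt(o + 1) = sqrt(1 + o))
R = 3/8 (R = 0*(-1/2) - 3*(-1/8) = 0 + 3/8 = 3/8 ≈ 0.37500)
(9*D(2))*R = (9*sqrt(1 + 2))*(3/8) = (9*sqrt(3))*(3/8) = 27*sqrt(3)/8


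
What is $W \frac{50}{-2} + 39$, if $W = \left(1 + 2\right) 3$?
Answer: $-186$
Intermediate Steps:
$W = 9$ ($W = 3 \cdot 3 = 9$)
$W \frac{50}{-2} + 39 = 9 \frac{50}{-2} + 39 = 9 \cdot 50 \left(- \frac{1}{2}\right) + 39 = 9 \left(-25\right) + 39 = -225 + 39 = -186$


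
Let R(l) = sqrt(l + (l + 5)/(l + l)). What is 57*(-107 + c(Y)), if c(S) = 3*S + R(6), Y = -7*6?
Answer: -13281 + 19*sqrt(249)/2 ≈ -13131.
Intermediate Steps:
R(l) = sqrt(l + (5 + l)/(2*l)) (R(l) = sqrt(l + (5 + l)/((2*l))) = sqrt(l + (5 + l)*(1/(2*l))) = sqrt(l + (5 + l)/(2*l)))
Y = -42
c(S) = 3*S + sqrt(249)/6 (c(S) = 3*S + sqrt(2 + 4*6 + 10/6)/2 = 3*S + sqrt(2 + 24 + 10*(1/6))/2 = 3*S + sqrt(2 + 24 + 5/3)/2 = 3*S + sqrt(83/3)/2 = 3*S + (sqrt(249)/3)/2 = 3*S + sqrt(249)/6)
57*(-107 + c(Y)) = 57*(-107 + (3*(-42) + sqrt(249)/6)) = 57*(-107 + (-126 + sqrt(249)/6)) = 57*(-233 + sqrt(249)/6) = -13281 + 19*sqrt(249)/2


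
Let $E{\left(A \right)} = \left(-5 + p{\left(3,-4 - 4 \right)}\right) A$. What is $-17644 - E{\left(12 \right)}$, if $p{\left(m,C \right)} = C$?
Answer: $-17488$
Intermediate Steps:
$E{\left(A \right)} = - 13 A$ ($E{\left(A \right)} = \left(-5 - 8\right) A = - 13 A$)
$-17644 - E{\left(12 \right)} = -17644 - \left(-13\right) 12 = -17644 - -156 = -17644 + 156 = -17488$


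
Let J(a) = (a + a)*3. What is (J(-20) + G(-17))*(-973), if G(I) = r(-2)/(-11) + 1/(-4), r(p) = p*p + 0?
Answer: 5163711/44 ≈ 1.1736e+5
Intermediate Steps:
r(p) = p² (r(p) = p² + 0 = p²)
J(a) = 6*a (J(a) = (2*a)*3 = 6*a)
G(I) = -27/44 (G(I) = (-2)²/(-11) + 1/(-4) = 4*(-1/11) + 1*(-¼) = -4/11 - ¼ = -27/44)
(J(-20) + G(-17))*(-973) = (6*(-20) - 27/44)*(-973) = (-120 - 27/44)*(-973) = -5307/44*(-973) = 5163711/44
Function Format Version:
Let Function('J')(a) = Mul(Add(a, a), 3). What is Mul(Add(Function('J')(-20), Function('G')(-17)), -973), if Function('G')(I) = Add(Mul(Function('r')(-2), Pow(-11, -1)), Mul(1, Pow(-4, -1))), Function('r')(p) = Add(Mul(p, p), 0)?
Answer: Rational(5163711, 44) ≈ 1.1736e+5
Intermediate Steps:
Function('r')(p) = Pow(p, 2) (Function('r')(p) = Add(Pow(p, 2), 0) = Pow(p, 2))
Function('J')(a) = Mul(6, a) (Function('J')(a) = Mul(Mul(2, a), 3) = Mul(6, a))
Function('G')(I) = Rational(-27, 44) (Function('G')(I) = Add(Mul(Pow(-2, 2), Pow(-11, -1)), Mul(1, Pow(-4, -1))) = Add(Mul(4, Rational(-1, 11)), Mul(1, Rational(-1, 4))) = Add(Rational(-4, 11), Rational(-1, 4)) = Rational(-27, 44))
Mul(Add(Function('J')(-20), Function('G')(-17)), -973) = Mul(Add(Mul(6, -20), Rational(-27, 44)), -973) = Mul(Add(-120, Rational(-27, 44)), -973) = Mul(Rational(-5307, 44), -973) = Rational(5163711, 44)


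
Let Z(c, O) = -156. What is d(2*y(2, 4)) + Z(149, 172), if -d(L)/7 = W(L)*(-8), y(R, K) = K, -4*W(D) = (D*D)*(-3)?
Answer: 2532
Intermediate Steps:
W(D) = 3*D²/4 (W(D) = -D*D*(-3)/4 = -D²*(-3)/4 = -(-3)*D²/4 = 3*D²/4)
d(L) = 42*L² (d(L) = -7*3*L²/4*(-8) = -(-42)*L² = 42*L²)
d(2*y(2, 4)) + Z(149, 172) = 42*(2*4)² - 156 = 42*8² - 156 = 42*64 - 156 = 2688 - 156 = 2532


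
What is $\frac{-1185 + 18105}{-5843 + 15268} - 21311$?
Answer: $- \frac{40167851}{1885} \approx -21309.0$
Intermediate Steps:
$\frac{-1185 + 18105}{-5843 + 15268} - 21311 = \frac{16920}{9425} - 21311 = 16920 \cdot \frac{1}{9425} - 21311 = \frac{3384}{1885} - 21311 = - \frac{40167851}{1885}$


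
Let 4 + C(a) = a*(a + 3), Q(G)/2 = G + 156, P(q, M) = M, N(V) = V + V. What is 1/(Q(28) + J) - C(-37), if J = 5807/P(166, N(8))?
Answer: -14665514/11695 ≈ -1254.0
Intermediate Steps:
N(V) = 2*V
Q(G) = 312 + 2*G (Q(G) = 2*(G + 156) = 2*(156 + G) = 312 + 2*G)
C(a) = -4 + a*(3 + a) (C(a) = -4 + a*(a + 3) = -4 + a*(3 + a))
J = 5807/16 (J = 5807/((2*8)) = 5807/16 ≈ 362.94)
1/(Q(28) + J) - C(-37) = 1/((312 + 2*28) + 5807/16) - (-4 + (-37)**2 + 3*(-37)) = 1/((312 + 56) + 5807/16) - (-4 + 1369 - 111) = 1/(368 + 5807/16) - 1*1254 = 1/(11695/16) - 1254 = 16/11695 - 1254 = -14665514/11695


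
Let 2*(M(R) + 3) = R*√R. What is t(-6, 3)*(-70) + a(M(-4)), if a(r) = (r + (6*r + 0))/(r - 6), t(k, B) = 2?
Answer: -13279/97 + 168*I/97 ≈ -136.9 + 1.732*I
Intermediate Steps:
M(R) = -3 + R^(3/2)/2 (M(R) = -3 + (R*√R)/2 = -3 + R^(3/2)/2)
a(r) = 7*r/(-6 + r) (a(r) = (r + 6*r)/(-6 + r) = (7*r)/(-6 + r) = 7*r/(-6 + r))
t(-6, 3)*(-70) + a(M(-4)) = 2*(-70) + 7*(-3 + (-4)^(3/2)/2)/(-6 + (-3 + (-4)^(3/2)/2)) = -140 + 7*(-3 + (-8*I)/2)/(-6 + (-3 + (-8*I)/2)) = -140 + 7*(-3 - 4*I)/(-6 + (-3 - 4*I)) = -140 + 7*(-3 - 4*I)/(-9 - 4*I) = -140 + 7*(-3 - 4*I)*((-9 + 4*I)/97) = -140 + 7*(-9 + 4*I)*(-3 - 4*I)/97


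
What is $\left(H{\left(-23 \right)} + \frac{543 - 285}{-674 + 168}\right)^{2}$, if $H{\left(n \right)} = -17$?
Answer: $\frac{19624900}{64009} \approx 306.6$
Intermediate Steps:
$\left(H{\left(-23 \right)} + \frac{543 - 285}{-674 + 168}\right)^{2} = \left(-17 + \frac{543 - 285}{-674 + 168}\right)^{2} = \left(-17 + \frac{258}{-506}\right)^{2} = \left(-17 + 258 \left(- \frac{1}{506}\right)\right)^{2} = \left(-17 - \frac{129}{253}\right)^{2} = \left(- \frac{4430}{253}\right)^{2} = \frac{19624900}{64009}$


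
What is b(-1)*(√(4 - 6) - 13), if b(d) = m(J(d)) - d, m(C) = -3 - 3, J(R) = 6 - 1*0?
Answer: 65 - 5*I*√2 ≈ 65.0 - 7.0711*I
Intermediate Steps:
J(R) = 6 (J(R) = 6 + 0 = 6)
m(C) = -6
b(d) = -6 - d
b(-1)*(√(4 - 6) - 13) = (-6 - 1*(-1))*(√(4 - 6) - 13) = (-6 + 1)*(√(-2) - 13) = -5*(I*√2 - 13) = -5*(-13 + I*√2) = 65 - 5*I*√2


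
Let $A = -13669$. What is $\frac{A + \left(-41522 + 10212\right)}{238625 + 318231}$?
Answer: $- \frac{957}{11848} \approx -0.080773$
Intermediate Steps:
$\frac{A + \left(-41522 + 10212\right)}{238625 + 318231} = \frac{-13669 + \left(-41522 + 10212\right)}{238625 + 318231} = \frac{-13669 - 31310}{556856} = \left(-44979\right) \frac{1}{556856} = - \frac{957}{11848}$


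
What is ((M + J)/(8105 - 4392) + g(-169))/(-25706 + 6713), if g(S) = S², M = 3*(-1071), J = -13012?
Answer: -106030768/70521009 ≈ -1.5035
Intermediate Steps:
M = -3213
((M + J)/(8105 - 4392) + g(-169))/(-25706 + 6713) = ((-3213 - 13012)/(8105 - 4392) + (-169)²)/(-25706 + 6713) = (-16225/3713 + 28561)/(-18993) = (-16225*1/3713 + 28561)*(-1/18993) = (-16225/3713 + 28561)*(-1/18993) = (106030768/3713)*(-1/18993) = -106030768/70521009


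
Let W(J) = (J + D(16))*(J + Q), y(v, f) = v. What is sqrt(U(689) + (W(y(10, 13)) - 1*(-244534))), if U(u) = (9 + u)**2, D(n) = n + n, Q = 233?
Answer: 2*sqrt(185486) ≈ 861.36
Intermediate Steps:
D(n) = 2*n
W(J) = (32 + J)*(233 + J) (W(J) = (J + 2*16)*(J + 233) = (J + 32)*(233 + J) = (32 + J)*(233 + J))
sqrt(U(689) + (W(y(10, 13)) - 1*(-244534))) = sqrt((9 + 689)**2 + ((7456 + 10**2 + 265*10) - 1*(-244534))) = sqrt(698**2 + ((7456 + 100 + 2650) + 244534)) = sqrt(487204 + (10206 + 244534)) = sqrt(487204 + 254740) = sqrt(741944) = 2*sqrt(185486)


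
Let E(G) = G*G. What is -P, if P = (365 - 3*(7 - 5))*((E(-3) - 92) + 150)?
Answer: -24053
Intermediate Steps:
E(G) = G²
P = 24053 (P = (365 - 3*(7 - 5))*(((-3)² - 92) + 150) = (365 - 3*2)*((9 - 92) + 150) = (365 - 6)*(-83 + 150) = 359*67 = 24053)
-P = -1*24053 = -24053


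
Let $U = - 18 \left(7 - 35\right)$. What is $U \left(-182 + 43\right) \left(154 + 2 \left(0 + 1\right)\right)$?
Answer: $-10928736$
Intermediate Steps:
$U = 504$ ($U = \left(-18\right) \left(-28\right) = 504$)
$U \left(-182 + 43\right) \left(154 + 2 \left(0 + 1\right)\right) = 504 \left(-182 + 43\right) \left(154 + 2 \left(0 + 1\right)\right) = 504 \left(- 139 \left(154 + 2 \cdot 1\right)\right) = 504 \left(- 139 \left(154 + 2\right)\right) = 504 \left(\left(-139\right) 156\right) = 504 \left(-21684\right) = -10928736$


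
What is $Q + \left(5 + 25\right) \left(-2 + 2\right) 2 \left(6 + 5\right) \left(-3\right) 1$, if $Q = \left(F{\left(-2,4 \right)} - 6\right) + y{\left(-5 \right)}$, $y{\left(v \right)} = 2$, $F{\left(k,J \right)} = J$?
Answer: $0$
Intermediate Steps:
$Q = 0$ ($Q = \left(4 - 6\right) + 2 = -2 + 2 = 0$)
$Q + \left(5 + 25\right) \left(-2 + 2\right) 2 \left(6 + 5\right) \left(-3\right) 1 = 0 + \left(5 + 25\right) \left(-2 + 2\right) 2 \left(6 + 5\right) \left(-3\right) 1 = 0 + 30 \cdot 0 \cdot 2 \cdot 11 \left(-3\right) 1 = 0 + 0 \cdot 2 \left(-33\right) 1 = 0 + 0 \left(\left(-66\right) 1\right) = 0 + 0 \left(-66\right) = 0 + 0 = 0$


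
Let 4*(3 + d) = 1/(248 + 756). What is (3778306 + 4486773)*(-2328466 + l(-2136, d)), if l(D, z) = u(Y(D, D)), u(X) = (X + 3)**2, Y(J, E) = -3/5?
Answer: -481122695798974/25 ≈ -1.9245e+13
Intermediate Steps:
d = -12047/4016 (d = -3 + 1/(4*(248 + 756)) = -3 + (1/4)/1004 = -3 + (1/4)*(1/1004) = -3 + 1/4016 = -12047/4016 ≈ -2.9998)
Y(J, E) = -3/5 (Y(J, E) = -3*1/5 = -3/5)
u(X) = (3 + X)**2
l(D, z) = 144/25 (l(D, z) = (3 - 3/5)**2 = (12/5)**2 = 144/25)
(3778306 + 4486773)*(-2328466 + l(-2136, d)) = (3778306 + 4486773)*(-2328466 + 144/25) = 8265079*(-58211506/25) = -481122695798974/25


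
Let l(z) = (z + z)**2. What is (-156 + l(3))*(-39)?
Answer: 4680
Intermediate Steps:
l(z) = 4*z**2 (l(z) = (2*z)**2 = 4*z**2)
(-156 + l(3))*(-39) = (-156 + 4*3**2)*(-39) = (-156 + 4*9)*(-39) = (-156 + 36)*(-39) = -120*(-39) = 4680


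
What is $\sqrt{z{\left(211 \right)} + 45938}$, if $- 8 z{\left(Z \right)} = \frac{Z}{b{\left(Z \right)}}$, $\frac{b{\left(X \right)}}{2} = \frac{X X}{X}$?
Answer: $\frac{\sqrt{735007}}{4} \approx 214.33$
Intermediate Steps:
$b{\left(X \right)} = 2 X$ ($b{\left(X \right)} = 2 \frac{X X}{X} = 2 \frac{X^{2}}{X} = 2 X$)
$z{\left(Z \right)} = - \frac{1}{16}$ ($z{\left(Z \right)} = - \frac{Z \frac{1}{2 Z}}{8} = \left(- \frac{1}{8}\right) \frac{1}{2} = - \frac{1}{16}$)
$\sqrt{z{\left(211 \right)} + 45938} = \sqrt{- \frac{1}{16} + 45938} = \sqrt{\frac{735007}{16}} = \frac{\sqrt{735007}}{4}$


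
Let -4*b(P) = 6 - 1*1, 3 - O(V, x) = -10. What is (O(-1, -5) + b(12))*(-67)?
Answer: -3149/4 ≈ -787.25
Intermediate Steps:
O(V, x) = 13 (O(V, x) = 3 - 1*(-10) = 3 + 10 = 13)
b(P) = -5/4 (b(P) = -(6 - 1*1)/4 = -(6 - 1)/4 = -¼*5 = -5/4)
(O(-1, -5) + b(12))*(-67) = (13 - 5/4)*(-67) = (47/4)*(-67) = -3149/4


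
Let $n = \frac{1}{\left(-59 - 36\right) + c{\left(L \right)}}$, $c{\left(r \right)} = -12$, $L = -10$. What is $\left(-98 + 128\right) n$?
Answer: $- \frac{30}{107} \approx -0.28037$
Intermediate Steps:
$n = - \frac{1}{107}$ ($n = \frac{1}{\left(-59 - 36\right) - 12} = \frac{1}{-95 - 12} = \frac{1}{-107} = - \frac{1}{107} \approx -0.0093458$)
$\left(-98 + 128\right) n = \left(-98 + 128\right) \left(- \frac{1}{107}\right) = 30 \left(- \frac{1}{107}\right) = - \frac{30}{107}$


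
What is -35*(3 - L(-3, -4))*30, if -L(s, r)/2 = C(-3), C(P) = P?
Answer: 3150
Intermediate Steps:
L(s, r) = 6 (L(s, r) = -2*(-3) = 6)
-35*(3 - L(-3, -4))*30 = -35*(3 - 1*6)*30 = -35*(3 - 6)*30 = -35*(-3)*30 = 105*30 = 3150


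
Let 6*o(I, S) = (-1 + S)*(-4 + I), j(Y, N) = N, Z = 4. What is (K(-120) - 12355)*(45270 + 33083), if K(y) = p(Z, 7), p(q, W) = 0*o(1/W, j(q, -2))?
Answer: -968051315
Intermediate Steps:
o(I, S) = (-1 + S)*(-4 + I)/6 (o(I, S) = ((-1 + S)*(-4 + I))/6 = (-1 + S)*(-4 + I)/6)
p(q, W) = 0 (p(q, W) = 0*(⅔ - ⅔*(-2) - 1/(6*W) + (⅙)*(-2)/W) = 0*(⅔ + 4/3 - 1/(6*W) - 1/(3*W)) = 0*(2 - 1/(2*W)) = 0)
K(y) = 0
(K(-120) - 12355)*(45270 + 33083) = (0 - 12355)*(45270 + 33083) = -12355*78353 = -968051315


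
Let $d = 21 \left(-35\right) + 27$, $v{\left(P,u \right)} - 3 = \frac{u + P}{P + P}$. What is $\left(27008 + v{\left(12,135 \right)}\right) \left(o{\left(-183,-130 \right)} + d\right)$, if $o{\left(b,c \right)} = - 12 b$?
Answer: $40201482$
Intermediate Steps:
$v{\left(P,u \right)} = 3 + \frac{P + u}{2 P}$ ($v{\left(P,u \right)} = 3 + \frac{u + P}{P + P} = 3 + \frac{P + u}{2 P}$)
$d = -708$ ($d = -735 + 27 = -708$)
$\left(27008 + v{\left(12,135 \right)}\right) \left(o{\left(-183,-130 \right)} + d\right) = \left(27008 + \frac{135 + 7 \cdot 12}{2 \cdot 12}\right) \left(\left(-12\right) \left(-183\right) - 708\right) = \left(27008 + \frac{1}{2} \cdot \frac{1}{12} \left(135 + 84\right)\right) \left(2196 - 708\right) = \left(27008 + \frac{1}{2} \cdot \frac{1}{12} \cdot 219\right) 1488 = \left(27008 + \frac{73}{8}\right) 1488 = \frac{216137}{8} \cdot 1488 = 40201482$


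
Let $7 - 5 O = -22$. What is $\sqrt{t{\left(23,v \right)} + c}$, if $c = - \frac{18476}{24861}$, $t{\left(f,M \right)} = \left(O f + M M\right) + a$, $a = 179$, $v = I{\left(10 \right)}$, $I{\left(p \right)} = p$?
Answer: $\frac{\sqrt{6360811403610}}{124305} \approx 20.289$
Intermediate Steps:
$O = \frac{29}{5}$ ($O = \frac{7}{5} - - \frac{22}{5} = \frac{7}{5} + \frac{22}{5} = \frac{29}{5} \approx 5.8$)
$v = 10$
$t{\left(f,M \right)} = 179 + M^{2} + \frac{29 f}{5}$ ($t{\left(f,M \right)} = \left(\frac{29 f}{5} + M M\right) + 179 = \left(\frac{29 f}{5} + M^{2}\right) + 179 = \left(M^{2} + \frac{29 f}{5}\right) + 179 = 179 + M^{2} + \frac{29 f}{5}$)
$c = - \frac{18476}{24861}$ ($c = \left(-18476\right) \frac{1}{24861} = - \frac{18476}{24861} \approx -0.74317$)
$\sqrt{t{\left(23,v \right)} + c} = \sqrt{\left(179 + 10^{2} + \frac{29}{5} \cdot 23\right) - \frac{18476}{24861}} = \sqrt{\left(179 + 100 + \frac{667}{5}\right) - \frac{18476}{24861}} = \sqrt{\frac{2062}{5} - \frac{18476}{24861}} = \sqrt{\frac{51171002}{124305}} = \frac{\sqrt{6360811403610}}{124305}$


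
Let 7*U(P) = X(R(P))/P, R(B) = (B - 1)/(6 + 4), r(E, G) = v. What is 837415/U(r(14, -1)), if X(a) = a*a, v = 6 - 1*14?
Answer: -4689524000/81 ≈ -5.7895e+7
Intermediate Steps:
v = -8 (v = 6 - 14 = -8)
r(E, G) = -8
R(B) = -1/10 + B/10 (R(B) = (-1 + B)/10 = (-1 + B)*(1/10) = -1/10 + B/10)
X(a) = a**2
U(P) = (-1/10 + P/10)**2/(7*P) (U(P) = ((-1/10 + P/10)**2/P)/7 = (-1/10 + P/10)**2/(7*P))
837415/U(r(14, -1)) = 837415/(((1/700)*(-1 - 8)**2/(-8))) = 837415/(((1/700)*(-1/8)*(-9)**2)) = 837415/(((1/700)*(-1/8)*81)) = 837415/(-81/5600) = 837415*(-5600/81) = -4689524000/81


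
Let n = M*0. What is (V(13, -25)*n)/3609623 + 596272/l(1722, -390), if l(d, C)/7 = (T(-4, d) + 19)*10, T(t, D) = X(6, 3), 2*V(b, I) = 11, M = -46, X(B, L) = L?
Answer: 149068/385 ≈ 387.19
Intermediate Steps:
V(b, I) = 11/2 (V(b, I) = (1/2)*11 = 11/2)
T(t, D) = 3
n = 0 (n = -46*0 = 0)
l(d, C) = 1540 (l(d, C) = 7*((3 + 19)*10) = 7*(22*10) = 7*220 = 1540)
(V(13, -25)*n)/3609623 + 596272/l(1722, -390) = ((11/2)*0)/3609623 + 596272/1540 = 0*(1/3609623) + 596272*(1/1540) = 0 + 149068/385 = 149068/385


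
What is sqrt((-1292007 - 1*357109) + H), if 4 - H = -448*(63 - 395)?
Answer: 2*I*sqrt(449462) ≈ 1340.8*I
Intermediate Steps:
H = -148732 (H = 4 - (-448)*(63 - 395) = 4 - (-448)*(-332) = 4 - 1*148736 = 4 - 148736 = -148732)
sqrt((-1292007 - 1*357109) + H) = sqrt((-1292007 - 1*357109) - 148732) = sqrt((-1292007 - 357109) - 148732) = sqrt(-1649116 - 148732) = sqrt(-1797848) = 2*I*sqrt(449462)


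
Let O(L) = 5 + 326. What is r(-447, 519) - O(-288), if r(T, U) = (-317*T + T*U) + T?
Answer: -91072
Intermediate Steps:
r(T, U) = -316*T + T*U
O(L) = 331
r(-447, 519) - O(-288) = -447*(-316 + 519) - 1*331 = -447*203 - 331 = -90741 - 331 = -91072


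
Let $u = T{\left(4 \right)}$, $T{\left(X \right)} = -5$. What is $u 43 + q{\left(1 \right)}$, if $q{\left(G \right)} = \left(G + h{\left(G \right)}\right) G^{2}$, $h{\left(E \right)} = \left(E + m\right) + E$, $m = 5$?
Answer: $-207$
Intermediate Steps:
$h{\left(E \right)} = 5 + 2 E$ ($h{\left(E \right)} = \left(E + 5\right) + E = \left(5 + E\right) + E = 5 + 2 E$)
$u = -5$
$q{\left(G \right)} = G^{2} \left(5 + 3 G\right)$ ($q{\left(G \right)} = \left(G + \left(5 + 2 G\right)\right) G^{2} = \left(5 + 3 G\right) G^{2} = G^{2} \left(5 + 3 G\right)$)
$u 43 + q{\left(1 \right)} = \left(-5\right) 43 + 1^{2} \left(5 + 3 \cdot 1\right) = -215 + 1 \left(5 + 3\right) = -215 + 1 \cdot 8 = -215 + 8 = -207$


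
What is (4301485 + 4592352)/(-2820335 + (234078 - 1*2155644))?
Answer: -8893837/4741901 ≈ -1.8756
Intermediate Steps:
(4301485 + 4592352)/(-2820335 + (234078 - 1*2155644)) = 8893837/(-2820335 + (234078 - 2155644)) = 8893837/(-2820335 - 1921566) = 8893837/(-4741901) = 8893837*(-1/4741901) = -8893837/4741901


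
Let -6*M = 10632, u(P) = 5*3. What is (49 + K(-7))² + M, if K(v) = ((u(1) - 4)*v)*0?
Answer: 629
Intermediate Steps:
u(P) = 15
M = -1772 (M = -⅙*10632 = -1772)
K(v) = 0 (K(v) = ((15 - 4)*v)*0 = (11*v)*0 = 0)
(49 + K(-7))² + M = (49 + 0)² - 1772 = 49² - 1772 = 2401 - 1772 = 629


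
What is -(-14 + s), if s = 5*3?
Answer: -1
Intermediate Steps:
s = 15
-(-14 + s) = -(-14 + 15) = -1*1 = -1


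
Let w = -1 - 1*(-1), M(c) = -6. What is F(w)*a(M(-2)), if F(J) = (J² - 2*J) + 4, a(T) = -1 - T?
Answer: 20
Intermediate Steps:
w = 0 (w = -1 + 1 = 0)
F(J) = 4 + J² - 2*J
F(w)*a(M(-2)) = (4 + 0² - 2*0)*(-1 - 1*(-6)) = (4 + 0 + 0)*(-1 + 6) = 4*5 = 20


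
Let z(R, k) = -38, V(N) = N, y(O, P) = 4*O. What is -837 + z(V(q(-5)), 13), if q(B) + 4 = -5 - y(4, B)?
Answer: -875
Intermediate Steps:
q(B) = -25 (q(B) = -4 + (-5 - 4*4) = -4 + (-5 - 1*16) = -4 + (-5 - 16) = -4 - 21 = -25)
-837 + z(V(q(-5)), 13) = -837 - 38 = -875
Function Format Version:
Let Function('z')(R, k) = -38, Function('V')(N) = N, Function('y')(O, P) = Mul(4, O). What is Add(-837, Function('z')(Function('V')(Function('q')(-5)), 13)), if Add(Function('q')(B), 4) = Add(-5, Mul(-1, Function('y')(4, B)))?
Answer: -875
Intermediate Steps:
Function('q')(B) = -25 (Function('q')(B) = Add(-4, Add(-5, Mul(-1, Mul(4, 4)))) = Add(-4, Add(-5, Mul(-1, 16))) = Add(-4, Add(-5, -16)) = Add(-4, -21) = -25)
Add(-837, Function('z')(Function('V')(Function('q')(-5)), 13)) = Add(-837, -38) = -875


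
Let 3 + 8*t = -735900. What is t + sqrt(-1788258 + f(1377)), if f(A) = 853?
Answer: -735903/8 + I*sqrt(1787405) ≈ -91988.0 + 1336.9*I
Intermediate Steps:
t = -735903/8 (t = -3/8 + (1/8)*(-735900) = -3/8 - 183975/2 = -735903/8 ≈ -91988.)
t + sqrt(-1788258 + f(1377)) = -735903/8 + sqrt(-1788258 + 853) = -735903/8 + sqrt(-1787405) = -735903/8 + I*sqrt(1787405)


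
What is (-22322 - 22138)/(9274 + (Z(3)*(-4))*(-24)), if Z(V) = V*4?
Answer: -1710/401 ≈ -4.2643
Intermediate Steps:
Z(V) = 4*V
(-22322 - 22138)/(9274 + (Z(3)*(-4))*(-24)) = (-22322 - 22138)/(9274 + ((4*3)*(-4))*(-24)) = -44460/(9274 + (12*(-4))*(-24)) = -44460/(9274 - 48*(-24)) = -44460/(9274 + 1152) = -44460/10426 = -44460*1/10426 = -1710/401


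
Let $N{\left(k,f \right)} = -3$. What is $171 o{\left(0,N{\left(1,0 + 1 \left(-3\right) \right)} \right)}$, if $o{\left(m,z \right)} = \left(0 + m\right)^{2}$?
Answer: $0$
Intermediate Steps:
$o{\left(m,z \right)} = m^{2}$
$171 o{\left(0,N{\left(1,0 + 1 \left(-3\right) \right)} \right)} = 171 \cdot 0^{2} = 171 \cdot 0 = 0$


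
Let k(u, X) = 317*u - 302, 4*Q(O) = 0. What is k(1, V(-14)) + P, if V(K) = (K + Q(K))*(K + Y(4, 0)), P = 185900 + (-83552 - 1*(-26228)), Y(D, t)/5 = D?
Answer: 128591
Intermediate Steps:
Q(O) = 0 (Q(O) = (¼)*0 = 0)
Y(D, t) = 5*D
P = 128576 (P = 185900 + (-83552 + 26228) = 185900 - 57324 = 128576)
V(K) = K*(20 + K) (V(K) = (K + 0)*(K + 5*4) = K*(K + 20) = K*(20 + K))
k(u, X) = -302 + 317*u
k(1, V(-14)) + P = (-302 + 317*1) + 128576 = (-302 + 317) + 128576 = 15 + 128576 = 128591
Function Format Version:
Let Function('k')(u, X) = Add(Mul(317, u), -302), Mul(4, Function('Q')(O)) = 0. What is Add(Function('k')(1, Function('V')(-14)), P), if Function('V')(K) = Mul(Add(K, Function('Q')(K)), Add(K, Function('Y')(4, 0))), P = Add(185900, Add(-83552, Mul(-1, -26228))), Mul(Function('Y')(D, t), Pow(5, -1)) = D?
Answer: 128591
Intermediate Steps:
Function('Q')(O) = 0 (Function('Q')(O) = Mul(Rational(1, 4), 0) = 0)
Function('Y')(D, t) = Mul(5, D)
P = 128576 (P = Add(185900, Add(-83552, 26228)) = Add(185900, -57324) = 128576)
Function('V')(K) = Mul(K, Add(20, K)) (Function('V')(K) = Mul(Add(K, 0), Add(K, Mul(5, 4))) = Mul(K, Add(K, 20)) = Mul(K, Add(20, K)))
Function('k')(u, X) = Add(-302, Mul(317, u))
Add(Function('k')(1, Function('V')(-14)), P) = Add(Add(-302, Mul(317, 1)), 128576) = Add(Add(-302, 317), 128576) = Add(15, 128576) = 128591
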